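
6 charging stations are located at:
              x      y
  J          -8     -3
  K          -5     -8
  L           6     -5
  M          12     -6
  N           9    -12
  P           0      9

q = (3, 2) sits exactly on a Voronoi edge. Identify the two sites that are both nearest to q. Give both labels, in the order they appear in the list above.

L and P

Squared distances from q to each site:
|qJ|² = (3−(-8))² + (2−(-3))² = 121 + 25 = 146
|qK|² = (3−(-5))² + (2−(-8))² = 64 + 100 = 164
|qL|² = (3−6)² + (2−(-5))² = 9 + 49 = 58
|qM|² = (3−12)² + (2−(-6))² = 81 + 64 = 145
|qN|² = (3−9)² + (2−(-12))² = 36 + 196 = 232
|qP|² = (3−0)² + (2−9)² = 9 + 49 = 58
q is equidistant from L and P (both at squared distance 58), and every other site is strictly farther — so q lies on the L–P Voronoi edge.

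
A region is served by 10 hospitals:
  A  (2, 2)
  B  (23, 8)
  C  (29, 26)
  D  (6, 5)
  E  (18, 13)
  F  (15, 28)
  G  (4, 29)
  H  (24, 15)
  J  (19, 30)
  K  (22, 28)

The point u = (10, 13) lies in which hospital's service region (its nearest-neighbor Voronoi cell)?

E

Since √ is increasing, it suffices to compare squared distances:
|uA|² = (10−2)² + (13−2)² = 64 + 121 = 185
|uB|² = (10−23)² + (13−8)² = 169 + 25 = 194
|uC|² = (10−29)² + (13−26)² = 361 + 169 = 530
|uD|² = (10−6)² + (13−5)² = 16 + 64 = 80
|uE|² = (10−18)² + (13−13)² = 64 + 0 = 64
|uF|² = (10−15)² + (13−28)² = 25 + 225 = 250
|uG|² = (10−4)² + (13−29)² = 36 + 256 = 292
|uH|² = (10−24)² + (13−15)² = 196 + 4 = 200
|uJ|² = (10−19)² + (13−30)² = 81 + 289 = 370
|uK|² = (10−22)² + (13−28)² = 144 + 225 = 369
Minimum is at E.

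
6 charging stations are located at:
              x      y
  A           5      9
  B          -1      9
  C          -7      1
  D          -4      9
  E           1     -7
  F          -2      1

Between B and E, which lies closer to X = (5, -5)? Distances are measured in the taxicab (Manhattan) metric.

E

d(X,B) = |5−(-1)| + |-5−9| = 6 + 14 = 20
d(X,E) = |5−1| + |-5−(-7)| = 4 + 2 = 6
20 > 6, so E is closer.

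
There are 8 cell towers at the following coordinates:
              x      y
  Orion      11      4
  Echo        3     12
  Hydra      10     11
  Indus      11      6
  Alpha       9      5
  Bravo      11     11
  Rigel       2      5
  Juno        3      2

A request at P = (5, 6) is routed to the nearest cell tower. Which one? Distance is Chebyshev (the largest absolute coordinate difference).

d(P, Orion) = max(6, 2) = 6
d(P, Echo) = max(2, 6) = 6
d(P, Hydra) = max(5, 5) = 5
d(P, Indus) = max(6, 0) = 6
d(P, Alpha) = max(4, 1) = 4
d(P, Bravo) = max(6, 5) = 6
d(P, Rigel) = max(3, 1) = 3
d(P, Juno) = max(2, 4) = 4
Minimum is at Rigel.

Rigel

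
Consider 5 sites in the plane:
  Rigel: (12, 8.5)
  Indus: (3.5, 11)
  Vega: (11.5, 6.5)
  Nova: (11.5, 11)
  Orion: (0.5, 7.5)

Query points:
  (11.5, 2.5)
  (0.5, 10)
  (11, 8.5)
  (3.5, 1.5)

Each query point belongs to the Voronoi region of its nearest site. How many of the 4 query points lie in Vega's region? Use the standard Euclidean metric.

(11.5, 2.5) — d² to each: Rigel:36.25, Indus:136.25, Vega:16, Nova:72.25, Orion:146 → nearest is Vega
(0.5, 10) — d² to each: Rigel:134.5, Indus:10, Vega:133.25, Nova:122, Orion:6.25 → nearest is Orion
(11, 8.5) — d² to each: Rigel:1, Indus:62.5, Vega:4.25, Nova:6.5, Orion:111.25 → nearest is Rigel
(3.5, 1.5) — d² to each: Rigel:121.25, Indus:90.25, Vega:89, Nova:154.25, Orion:45 → nearest is Orion
1 of the 4 points has Vega as nearest.

1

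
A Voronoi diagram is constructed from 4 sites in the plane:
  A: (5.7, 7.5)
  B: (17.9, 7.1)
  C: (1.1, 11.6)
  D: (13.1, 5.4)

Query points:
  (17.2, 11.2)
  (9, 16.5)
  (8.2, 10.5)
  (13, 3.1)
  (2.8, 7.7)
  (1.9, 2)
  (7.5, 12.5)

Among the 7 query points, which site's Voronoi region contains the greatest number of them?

A

(17.2, 11.2) — d² to each: A:145.94, B:17.3, C:259.37, D:50.45 → nearest is B
(9, 16.5) — d² to each: A:91.89, B:167.57, C:86.42, D:140.02 → nearest is C
(8.2, 10.5) — d² to each: A:15.25, B:105.65, C:51.62, D:50.02 → nearest is A
(13, 3.1) — d² to each: A:72.65, B:40.01, C:213.86, D:5.3 → nearest is D
(2.8, 7.7) — d² to each: A:8.45, B:228.37, C:18.1, D:111.38 → nearest is A
(1.9, 2) — d² to each: A:44.69, B:282.01, C:92.8, D:137 → nearest is A
(7.5, 12.5) — d² to each: A:28.24, B:137.32, C:41.77, D:81.77 → nearest is A
Tally — A:4, B:1, C:1, D:1. A captures the most (4).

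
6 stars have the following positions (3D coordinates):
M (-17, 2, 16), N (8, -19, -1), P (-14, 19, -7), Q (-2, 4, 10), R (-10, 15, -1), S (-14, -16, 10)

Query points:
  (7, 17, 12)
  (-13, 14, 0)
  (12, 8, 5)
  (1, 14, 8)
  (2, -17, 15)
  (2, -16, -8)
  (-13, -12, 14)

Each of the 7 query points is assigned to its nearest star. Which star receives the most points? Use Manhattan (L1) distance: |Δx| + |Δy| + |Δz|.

(7, 17, 12) — d to each: M:43, N:50, P:42, Q:24, R:32, S:56 → nearest is Q
(-13, 14, 0) — d to each: M:32, N:55, P:13, Q:31, R:5, S:41 → nearest is R
(12, 8, 5) — d to each: M:46, N:37, P:49, Q:23, R:35, S:55 → nearest is Q
(1, 14, 8) — d to each: M:38, N:49, P:35, Q:15, R:21, S:47 → nearest is Q
(2, -17, 15) — d to each: M:39, N:24, P:74, Q:30, R:60, S:22 → nearest is S
(2, -16, -8) — d to each: M:61, N:16, P:52, Q:42, R:50, S:34 → nearest is N
(-13, -12, 14) — d to each: M:20, N:43, P:53, Q:31, R:45, S:9 → nearest is S
Tally — N:1, Q:3, R:1, S:2. Q captures the most (3).

Q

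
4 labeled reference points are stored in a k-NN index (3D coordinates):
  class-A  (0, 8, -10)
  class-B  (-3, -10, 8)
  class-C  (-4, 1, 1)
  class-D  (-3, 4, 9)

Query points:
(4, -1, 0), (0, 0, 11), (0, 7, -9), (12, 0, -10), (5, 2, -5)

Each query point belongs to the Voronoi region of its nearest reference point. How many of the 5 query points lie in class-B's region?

(4, -1, 0) — d² to each: class-A:197, class-B:194, class-C:69, class-D:155 → nearest is class-C
(0, 0, 11) — d² to each: class-A:505, class-B:118, class-C:117, class-D:29 → nearest is class-D
(0, 7, -9) — d² to each: class-A:2, class-B:587, class-C:152, class-D:342 → nearest is class-A
(12, 0, -10) — d² to each: class-A:208, class-B:649, class-C:378, class-D:602 → nearest is class-A
(5, 2, -5) — d² to each: class-A:86, class-B:377, class-C:118, class-D:264 → nearest is class-A
0 of the 5 points have class-B as nearest.

0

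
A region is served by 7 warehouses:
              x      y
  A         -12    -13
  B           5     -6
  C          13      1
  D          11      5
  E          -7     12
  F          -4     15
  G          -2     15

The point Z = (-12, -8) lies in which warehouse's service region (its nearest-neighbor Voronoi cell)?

Compare squared distances (the ordering matches that of the actual distances):
|ZA|² = (-12−(-12))² + (-8−(-13))² = 0 + 25 = 25
|ZB|² = (-12−5)² + (-8−(-6))² = 289 + 4 = 293
|ZC|² = (-12−13)² + (-8−1)² = 625 + 81 = 706
|ZD|² = (-12−11)² + (-8−5)² = 529 + 169 = 698
|ZE|² = (-12−(-7))² + (-8−12)² = 25 + 400 = 425
|ZF|² = (-12−(-4))² + (-8−15)² = 64 + 529 = 593
|ZG|² = (-12−(-2))² + (-8−15)² = 100 + 529 = 629
The smallest is to A, so Z lies in the Voronoi region of A.

A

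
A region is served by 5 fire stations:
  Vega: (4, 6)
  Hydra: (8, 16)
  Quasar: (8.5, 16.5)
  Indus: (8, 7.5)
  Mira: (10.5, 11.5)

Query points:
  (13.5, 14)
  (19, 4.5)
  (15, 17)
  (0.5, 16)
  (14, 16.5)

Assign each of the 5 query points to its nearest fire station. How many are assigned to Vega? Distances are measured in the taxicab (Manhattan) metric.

(13.5, 14) — d to each: Vega:17.5, Hydra:7.5, Quasar:7.5, Indus:12, Mira:5.5 → nearest is Mira
(19, 4.5) — d to each: Vega:16.5, Hydra:22.5, Quasar:22.5, Indus:14, Mira:15.5 → nearest is Indus
(15, 17) — d to each: Vega:22, Hydra:8, Quasar:7, Indus:16.5, Mira:10 → nearest is Quasar
(0.5, 16) — d to each: Vega:13.5, Hydra:7.5, Quasar:8.5, Indus:16, Mira:14.5 → nearest is Hydra
(14, 16.5) — d to each: Vega:20.5, Hydra:6.5, Quasar:5.5, Indus:15, Mira:8.5 → nearest is Quasar
0 of the 5 points have Vega as nearest.

0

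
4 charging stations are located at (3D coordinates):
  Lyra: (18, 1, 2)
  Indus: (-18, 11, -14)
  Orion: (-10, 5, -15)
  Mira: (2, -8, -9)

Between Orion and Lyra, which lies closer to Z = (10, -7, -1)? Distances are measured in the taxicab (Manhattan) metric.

d(Z, Orion) = |10−(-10)| + |-7−5| + |-1−(-15)| = 20 + 12 + 14 = 46
d(Z, Lyra) = |10−18| + |-7−1| + |-1−2| = 8 + 8 + 3 = 19
46 > 19, so Lyra is closer.

Lyra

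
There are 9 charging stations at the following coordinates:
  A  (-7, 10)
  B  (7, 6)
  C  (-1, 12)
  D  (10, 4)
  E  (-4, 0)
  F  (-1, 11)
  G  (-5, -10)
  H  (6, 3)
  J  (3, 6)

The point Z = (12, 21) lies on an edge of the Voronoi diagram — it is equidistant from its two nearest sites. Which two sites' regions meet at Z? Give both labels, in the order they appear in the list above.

Squared distances from Z to each site:
|ZA|² = (12−(-7))² + (21−10)² = 361 + 121 = 482
|ZB|² = (12−7)² + (21−6)² = 25 + 225 = 250
|ZC|² = (12−(-1))² + (21−12)² = 169 + 81 = 250
|ZD|² = (12−10)² + (21−4)² = 4 + 289 = 293
|ZE|² = (12−(-4))² + (21−0)² = 256 + 441 = 697
|ZF|² = (12−(-1))² + (21−11)² = 169 + 100 = 269
|ZG|² = (12−(-5))² + (21−(-10))² = 289 + 961 = 1250
|ZH|² = (12−6)² + (21−3)² = 36 + 324 = 360
|ZJ|² = (12−3)² + (21−6)² = 81 + 225 = 306
Z is equidistant from B and C (both at squared distance 250), and every other site is strictly farther — so Z lies on the B–C Voronoi edge.

B and C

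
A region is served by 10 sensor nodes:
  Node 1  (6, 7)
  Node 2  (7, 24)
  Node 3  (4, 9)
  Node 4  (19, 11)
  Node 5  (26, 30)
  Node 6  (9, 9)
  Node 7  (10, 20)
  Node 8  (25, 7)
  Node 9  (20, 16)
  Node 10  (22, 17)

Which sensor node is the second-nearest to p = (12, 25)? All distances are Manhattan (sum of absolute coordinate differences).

d(p, Node 1) = |12−6| + |25−7| = 6 + 18 = 24
d(p, Node 2) = |12−7| + |25−24| = 5 + 1 = 6
d(p, Node 3) = |12−4| + |25−9| = 8 + 16 = 24
d(p, Node 4) = |12−19| + |25−11| = 7 + 14 = 21
d(p, Node 5) = |12−26| + |25−30| = 14 + 5 = 19
d(p, Node 6) = |12−9| + |25−9| = 3 + 16 = 19
d(p, Node 7) = |12−10| + |25−20| = 2 + 5 = 7
d(p, Node 8) = |12−25| + |25−7| = 13 + 18 = 31
d(p, Node 9) = |12−20| + |25−16| = 8 + 9 = 17
d(p, Node 10) = |12−22| + |25−17| = 10 + 8 = 18
Sorted ascending: Node 2, Node 7, Node 9, … — the second-nearest is Node 7.

Node 7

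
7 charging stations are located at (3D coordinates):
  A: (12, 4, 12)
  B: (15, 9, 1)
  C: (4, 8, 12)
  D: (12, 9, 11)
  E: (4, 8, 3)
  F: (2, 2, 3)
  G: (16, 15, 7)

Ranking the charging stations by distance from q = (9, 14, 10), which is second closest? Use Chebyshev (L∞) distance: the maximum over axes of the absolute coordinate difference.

C

d(q,A) = max(3, 10, 2) = 10
d(q,B) = max(6, 5, 9) = 9
d(q,C) = max(5, 6, 2) = 6
d(q,D) = max(3, 5, 1) = 5
d(q,E) = max(5, 6, 7) = 7
d(q,F) = max(7, 12, 7) = 12
d(q,G) = max(7, 1, 3) = 7
Sorted ascending: D, C, E, … — the second-nearest is C.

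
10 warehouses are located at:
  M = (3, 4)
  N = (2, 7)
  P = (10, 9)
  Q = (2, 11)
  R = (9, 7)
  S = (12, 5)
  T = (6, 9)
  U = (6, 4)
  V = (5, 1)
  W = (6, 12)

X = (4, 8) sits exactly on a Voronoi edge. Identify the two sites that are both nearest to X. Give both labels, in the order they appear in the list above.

N and T

Squared distances from X to each site:
|XM|² = (4−3)² + (8−4)² = 1 + 16 = 17
|XN|² = (4−2)² + (8−7)² = 4 + 1 = 5
|XP|² = (4−10)² + (8−9)² = 36 + 1 = 37
|XQ|² = (4−2)² + (8−11)² = 4 + 9 = 13
|XR|² = (4−9)² + (8−7)² = 25 + 1 = 26
|XS|² = (4−12)² + (8−5)² = 64 + 9 = 73
|XT|² = (4−6)² + (8−9)² = 4 + 1 = 5
|XU|² = (4−6)² + (8−4)² = 4 + 16 = 20
|XV|² = (4−5)² + (8−1)² = 1 + 49 = 50
|XW|² = (4−6)² + (8−12)² = 4 + 16 = 20
X is equidistant from N and T (both at squared distance 5), and every other site is strictly farther — so X lies on the N–T Voronoi edge.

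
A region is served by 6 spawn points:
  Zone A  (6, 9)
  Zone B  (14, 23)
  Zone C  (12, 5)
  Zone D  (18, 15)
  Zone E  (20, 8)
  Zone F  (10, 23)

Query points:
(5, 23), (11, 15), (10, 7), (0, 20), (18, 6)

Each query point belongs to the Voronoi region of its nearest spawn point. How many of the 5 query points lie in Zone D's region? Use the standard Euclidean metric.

(5, 23) — d² to each: Zone A:197, Zone B:81, Zone C:373, Zone D:233, Zone E:450, Zone F:25 → nearest is Zone F
(11, 15) — d² to each: Zone A:61, Zone B:73, Zone C:101, Zone D:49, Zone E:130, Zone F:65 → nearest is Zone D
(10, 7) — d² to each: Zone A:20, Zone B:272, Zone C:8, Zone D:128, Zone E:101, Zone F:256 → nearest is Zone C
(0, 20) — d² to each: Zone A:157, Zone B:205, Zone C:369, Zone D:349, Zone E:544, Zone F:109 → nearest is Zone F
(18, 6) — d² to each: Zone A:153, Zone B:305, Zone C:37, Zone D:81, Zone E:8, Zone F:353 → nearest is Zone E
1 of the 5 points has Zone D as nearest.

1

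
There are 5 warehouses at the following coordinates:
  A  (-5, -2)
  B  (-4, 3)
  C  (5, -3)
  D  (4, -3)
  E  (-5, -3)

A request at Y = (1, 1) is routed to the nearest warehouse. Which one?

Squared Euclidean distances:
|YA|² = (1−(-5))² + (1−(-2))² = 36 + 9 = 45
|YB|² = (1−(-4))² + (1−3)² = 25 + 4 = 29
|YC|² = (1−5)² + (1−(-3))² = 16 + 16 = 32
|YD|² = (1−4)² + (1−(-3))² = 9 + 16 = 25
|YE|² = (1−(-5))² + (1−(-3))² = 36 + 16 = 52
The smallest is to D, so Y lies in the Voronoi region of D.

D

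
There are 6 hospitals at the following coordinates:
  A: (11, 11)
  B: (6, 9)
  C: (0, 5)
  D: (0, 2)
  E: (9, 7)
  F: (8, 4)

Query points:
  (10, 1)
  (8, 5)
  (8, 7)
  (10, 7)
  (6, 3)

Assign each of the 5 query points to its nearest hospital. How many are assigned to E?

2

(10, 1) — d² to each: A:101, B:80, C:116, D:101, E:37, F:13 → nearest is F
(8, 5) — d² to each: A:45, B:20, C:64, D:73, E:5, F:1 → nearest is F
(8, 7) — d² to each: A:25, B:8, C:68, D:89, E:1, F:9 → nearest is E
(10, 7) — d² to each: A:17, B:20, C:104, D:125, E:1, F:13 → nearest is E
(6, 3) — d² to each: A:89, B:36, C:40, D:37, E:25, F:5 → nearest is F
2 of the 5 points have E as nearest.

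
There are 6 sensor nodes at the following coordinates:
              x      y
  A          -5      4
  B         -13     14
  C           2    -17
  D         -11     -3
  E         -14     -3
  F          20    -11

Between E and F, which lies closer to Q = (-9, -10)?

E

Compare squared distances:
|QE|² = (-9−(-14))² + (-10−(-3))² = 25 + 49 = 74
|QF|² = (-9−20)² + (-10−(-11))² = 841 + 1 = 842
74 < 842, so E is closer.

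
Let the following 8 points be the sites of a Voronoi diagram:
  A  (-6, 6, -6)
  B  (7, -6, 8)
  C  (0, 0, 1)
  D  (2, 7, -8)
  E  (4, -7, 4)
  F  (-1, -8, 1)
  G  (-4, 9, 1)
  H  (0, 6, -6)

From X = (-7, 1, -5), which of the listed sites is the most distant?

B

Since √ is increasing, it suffices to compare squared distances:
|XA|² = (-7−(-6))² + (1−6)² + (-5−(-6))² = 1 + 25 + 1 = 27
|XB|² = (-7−7)² + (1−(-6))² + (-5−8)² = 196 + 49 + 169 = 414
|XC|² = (-7−0)² + (1−0)² + (-5−1)² = 49 + 1 + 36 = 86
|XD|² = (-7−2)² + (1−7)² + (-5−(-8))² = 81 + 36 + 9 = 126
|XE|² = (-7−4)² + (1−(-7))² + (-5−4)² = 121 + 64 + 81 = 266
|XF|² = (-7−(-1))² + (1−(-8))² + (-5−1)² = 36 + 81 + 36 = 153
|XG|² = (-7−(-4))² + (1−9)² + (-5−1)² = 9 + 64 + 36 = 109
|XH|² = (-7−0)² + (1−6)² + (-5−(-6))² = 49 + 25 + 1 = 75
The largest is to B.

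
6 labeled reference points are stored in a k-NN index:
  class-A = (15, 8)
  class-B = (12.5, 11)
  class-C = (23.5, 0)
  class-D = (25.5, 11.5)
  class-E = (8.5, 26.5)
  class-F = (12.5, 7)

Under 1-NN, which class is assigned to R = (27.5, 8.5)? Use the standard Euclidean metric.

Squared Euclidean distances:
d²(R, class-A) = (27.5−15)² + (8.5−8)² = 156.25 + 0.25 = 156.5
d²(R, class-B) = (27.5−12.5)² + (8.5−11)² = 225 + 6.25 = 231.25
d²(R, class-C) = (27.5−23.5)² + (8.5−0)² = 16 + 72.25 = 88.25
d²(R, class-D) = (27.5−25.5)² + (8.5−11.5)² = 4 + 9 = 13
d²(R, class-E) = (27.5−8.5)² + (8.5−26.5)² = 361 + 324 = 685
d²(R, class-F) = (27.5−12.5)² + (8.5−7)² = 225 + 2.25 = 227.25
Minimum is at class-D.

class-D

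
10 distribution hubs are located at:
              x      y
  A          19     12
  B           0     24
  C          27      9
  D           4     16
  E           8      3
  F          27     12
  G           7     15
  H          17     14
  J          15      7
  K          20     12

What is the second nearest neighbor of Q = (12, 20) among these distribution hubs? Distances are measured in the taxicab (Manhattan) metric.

d(Q,A) = 7 + 8 = 15
d(Q,B) = 12 + 4 = 16
d(Q,C) = 15 + 11 = 26
d(Q,D) = 8 + 4 = 12
d(Q,E) = 4 + 17 = 21
d(Q,F) = 15 + 8 = 23
d(Q,G) = 5 + 5 = 10
d(Q,H) = 5 + 6 = 11
d(Q,J) = 3 + 13 = 16
d(Q,K) = 8 + 8 = 16
Sorted ascending: G, H, D, … — the second-nearest is H.

H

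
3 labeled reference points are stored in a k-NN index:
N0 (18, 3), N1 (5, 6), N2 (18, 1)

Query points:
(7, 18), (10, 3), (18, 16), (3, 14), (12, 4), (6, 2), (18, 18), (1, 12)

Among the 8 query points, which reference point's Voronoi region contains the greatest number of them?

(7, 18) — d² to each: N0:346, N1:148, N2:410 → nearest is N1
(10, 3) — d² to each: N0:64, N1:34, N2:68 → nearest is N1
(18, 16) — d² to each: N0:169, N1:269, N2:225 → nearest is N0
(3, 14) — d² to each: N0:346, N1:68, N2:394 → nearest is N1
(12, 4) — d² to each: N0:37, N1:53, N2:45 → nearest is N0
(6, 2) — d² to each: N0:145, N1:17, N2:145 → nearest is N1
(18, 18) — d² to each: N0:225, N1:313, N2:289 → nearest is N0
(1, 12) — d² to each: N0:370, N1:52, N2:410 → nearest is N1
Tally — N0:3, N1:5. N1 captures the most (5).

N1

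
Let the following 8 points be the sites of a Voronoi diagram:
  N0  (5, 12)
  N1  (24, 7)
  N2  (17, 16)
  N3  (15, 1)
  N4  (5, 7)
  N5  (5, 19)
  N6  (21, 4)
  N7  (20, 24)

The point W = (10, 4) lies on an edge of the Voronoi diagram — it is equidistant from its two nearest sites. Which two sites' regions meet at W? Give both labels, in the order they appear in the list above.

Squared distances from W to each site:
|WN0|² = 25 + 64 = 89
|WN1|² = 196 + 9 = 205
|WN2|² = 49 + 144 = 193
|WN3|² = 25 + 9 = 34
|WN4|² = 25 + 9 = 34
|WN5|² = 25 + 225 = 250
|WN6|² = 121 + 0 = 121
|WN7|² = 100 + 400 = 500
W is equidistant from N3 and N4 (both at squared distance 34), and every other site is strictly farther — so W lies on the N3–N4 Voronoi edge.

N3 and N4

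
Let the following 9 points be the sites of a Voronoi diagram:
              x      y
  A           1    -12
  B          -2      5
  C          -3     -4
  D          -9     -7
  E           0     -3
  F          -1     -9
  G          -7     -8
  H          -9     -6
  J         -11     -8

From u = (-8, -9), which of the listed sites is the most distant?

Squared Euclidean distances:
|uA|² = (-8−1)² + (-9−(-12))² = 81 + 9 = 90
|uB|² = (-8−(-2))² + (-9−5)² = 36 + 196 = 232
|uC|² = (-8−(-3))² + (-9−(-4))² = 25 + 25 = 50
|uD|² = (-8−(-9))² + (-9−(-7))² = 1 + 4 = 5
|uE|² = (-8−0)² + (-9−(-3))² = 64 + 36 = 100
|uF|² = (-8−(-1))² + (-9−(-9))² = 49 + 0 = 49
|uG|² = (-8−(-7))² + (-9−(-8))² = 1 + 1 = 2
|uH|² = (-8−(-9))² + (-9−(-6))² = 1 + 9 = 10
|uJ|² = (-8−(-11))² + (-9−(-8))² = 9 + 1 = 10
The largest is to B.

B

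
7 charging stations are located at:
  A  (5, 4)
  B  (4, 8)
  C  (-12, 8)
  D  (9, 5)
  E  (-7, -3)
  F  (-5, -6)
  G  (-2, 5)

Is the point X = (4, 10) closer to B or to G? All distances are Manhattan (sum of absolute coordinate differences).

B

d(X,B) = |4−4| + |10−8| = 0 + 2 = 2
d(X,G) = |4−(-2)| + |10−5| = 6 + 5 = 11
2 < 11, so B is closer.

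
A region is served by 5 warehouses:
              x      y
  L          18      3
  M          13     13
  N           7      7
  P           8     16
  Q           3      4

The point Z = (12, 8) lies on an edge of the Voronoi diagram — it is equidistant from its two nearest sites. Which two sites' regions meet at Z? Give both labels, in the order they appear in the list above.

M and N

Squared distances from Z to each site:
|ZL|² = (12−18)² + (8−3)² = 36 + 25 = 61
|ZM|² = (12−13)² + (8−13)² = 1 + 25 = 26
|ZN|² = (12−7)² + (8−7)² = 25 + 1 = 26
|ZP|² = (12−8)² + (8−16)² = 16 + 64 = 80
|ZQ|² = (12−3)² + (8−4)² = 81 + 16 = 97
Z is equidistant from M and N (both at squared distance 26), and every other site is strictly farther — so Z lies on the M–N Voronoi edge.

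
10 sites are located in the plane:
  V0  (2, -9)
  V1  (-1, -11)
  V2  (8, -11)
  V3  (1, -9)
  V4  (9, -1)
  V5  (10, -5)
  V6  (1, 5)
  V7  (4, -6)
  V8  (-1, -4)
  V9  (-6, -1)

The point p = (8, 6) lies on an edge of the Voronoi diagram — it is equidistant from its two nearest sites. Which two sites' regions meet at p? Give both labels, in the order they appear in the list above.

V4 and V6

Squared distances from p to each site:
|pV0|² = (8−2)² + (6−(-9))² = 36 + 225 = 261
|pV1|² = (8−(-1))² + (6−(-11))² = 81 + 289 = 370
|pV2|² = (8−8)² + (6−(-11))² = 0 + 289 = 289
|pV3|² = (8−1)² + (6−(-9))² = 49 + 225 = 274
|pV4|² = (8−9)² + (6−(-1))² = 1 + 49 = 50
|pV5|² = (8−10)² + (6−(-5))² = 4 + 121 = 125
|pV6|² = (8−1)² + (6−5)² = 49 + 1 = 50
|pV7|² = (8−4)² + (6−(-6))² = 16 + 144 = 160
|pV8|² = (8−(-1))² + (6−(-4))² = 81 + 100 = 181
|pV9|² = (8−(-6))² + (6−(-1))² = 196 + 49 = 245
p is equidistant from V4 and V6 (both at squared distance 50), and every other site is strictly farther — so p lies on the V4–V6 Voronoi edge.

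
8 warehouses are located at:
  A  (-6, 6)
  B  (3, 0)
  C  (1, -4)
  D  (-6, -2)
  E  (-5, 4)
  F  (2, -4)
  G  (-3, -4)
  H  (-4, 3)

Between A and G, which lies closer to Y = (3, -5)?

G

Compare squared distances:
|YA|² = (3−(-6))² + (-5−6)² = 81 + 121 = 202
|YG|² = (3−(-3))² + (-5−(-4))² = 36 + 1 = 37
202 > 37, so G is closer.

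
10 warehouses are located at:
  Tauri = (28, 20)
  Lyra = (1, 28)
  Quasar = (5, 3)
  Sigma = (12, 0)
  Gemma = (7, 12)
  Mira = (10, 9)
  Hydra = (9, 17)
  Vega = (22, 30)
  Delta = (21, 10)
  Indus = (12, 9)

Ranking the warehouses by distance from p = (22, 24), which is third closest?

Compare squared distances (the ordering matches that of the actual distances):
d²(p, Tauri) = 36 + 16 = 52
d²(p, Lyra) = 441 + 16 = 457
d²(p, Quasar) = 289 + 441 = 730
d²(p, Sigma) = 100 + 576 = 676
d²(p, Gemma) = 225 + 144 = 369
d²(p, Mira) = 144 + 225 = 369
d²(p, Hydra) = 169 + 49 = 218
d²(p, Vega) = 0 + 36 = 36
d²(p, Delta) = 1 + 196 = 197
d²(p, Indus) = 100 + 225 = 325
Sorted ascending: Vega, Tauri, Delta, Hydra, … — the third-nearest is Delta.

Delta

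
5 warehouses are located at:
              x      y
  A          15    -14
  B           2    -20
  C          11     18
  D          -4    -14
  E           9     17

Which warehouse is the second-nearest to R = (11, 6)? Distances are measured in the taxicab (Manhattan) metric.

d(R,A) = |11−15| + |6−(-14)| = 4 + 20 = 24
d(R,B) = |11−2| + |6−(-20)| = 9 + 26 = 35
d(R,C) = |11−11| + |6−18| = 0 + 12 = 12
d(R,D) = |11−(-4)| + |6−(-14)| = 15 + 20 = 35
d(R,E) = |11−9| + |6−17| = 2 + 11 = 13
Sorted ascending: C, E, A, … — the second-nearest is E.

E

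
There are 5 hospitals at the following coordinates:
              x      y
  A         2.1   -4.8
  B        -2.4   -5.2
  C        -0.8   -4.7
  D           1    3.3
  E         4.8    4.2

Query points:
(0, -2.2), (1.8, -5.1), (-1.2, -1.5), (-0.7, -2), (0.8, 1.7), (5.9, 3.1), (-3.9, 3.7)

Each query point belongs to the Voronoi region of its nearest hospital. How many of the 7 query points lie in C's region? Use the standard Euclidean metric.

(0, -2.2) — d² to each: A:11.17, B:14.76, C:6.89, D:31.25, E:64 → nearest is C
(1.8, -5.1) — d² to each: A:0.18, B:17.65, C:6.92, D:71.2, E:95.49 → nearest is A
(-1.2, -1.5) — d² to each: A:21.78, B:15.13, C:10.4, D:27.88, E:68.49 → nearest is C
(-0.7, -2) — d² to each: A:15.68, B:13.13, C:7.3, D:30.98, E:68.69 → nearest is C
(0.8, 1.7) — d² to each: A:43.94, B:57.85, C:43.52, D:2.6, E:22.25 → nearest is D
(5.9, 3.1) — d² to each: A:76.85, B:137.78, C:105.73, D:24.05, E:2.42 → nearest is E
(-3.9, 3.7) — d² to each: A:108.25, B:81.46, C:80.17, D:24.17, E:75.94 → nearest is D
3 of the 7 points have C as nearest.

3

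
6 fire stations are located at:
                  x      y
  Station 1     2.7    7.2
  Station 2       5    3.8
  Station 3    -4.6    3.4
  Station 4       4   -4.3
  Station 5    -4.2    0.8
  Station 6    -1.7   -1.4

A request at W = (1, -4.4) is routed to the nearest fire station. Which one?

Since √ is increasing, it suffices to compare squared distances:
d²(W, Station 1) = 2.89 + 134.56 = 137.45
d²(W, Station 2) = 16 + 67.24 = 83.24
d²(W, Station 3) = 31.36 + 60.84 = 92.2
d²(W, Station 4) = 9 + 0.01 = 9.01
d²(W, Station 5) = 27.04 + 27.04 = 54.08
d²(W, Station 6) = 7.29 + 9 = 16.29
Minimum is at Station 4.

Station 4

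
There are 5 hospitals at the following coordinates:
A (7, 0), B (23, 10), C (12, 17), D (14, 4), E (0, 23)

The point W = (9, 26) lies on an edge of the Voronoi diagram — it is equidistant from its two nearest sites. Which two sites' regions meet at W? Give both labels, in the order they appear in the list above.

C and E

Squared distances from W to each site:
|WA|² = (9−7)² + (26−0)² = 4 + 676 = 680
|WB|² = (9−23)² + (26−10)² = 196 + 256 = 452
|WC|² = (9−12)² + (26−17)² = 9 + 81 = 90
|WD|² = (9−14)² + (26−4)² = 25 + 484 = 509
|WE|² = (9−0)² + (26−23)² = 81 + 9 = 90
W is equidistant from C and E (both at squared distance 90), and every other site is strictly farther — so W lies on the C–E Voronoi edge.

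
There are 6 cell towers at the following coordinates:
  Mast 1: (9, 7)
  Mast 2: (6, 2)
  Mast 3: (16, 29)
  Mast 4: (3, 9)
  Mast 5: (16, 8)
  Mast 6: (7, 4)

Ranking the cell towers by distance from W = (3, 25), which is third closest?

Mast 1

Since √ is increasing, it suffices to compare squared distances:
d²(W, Mast 1) = (3−9)² + (25−7)² = 36 + 324 = 360
d²(W, Mast 2) = (3−6)² + (25−2)² = 9 + 529 = 538
d²(W, Mast 3) = (3−16)² + (25−29)² = 169 + 16 = 185
d²(W, Mast 4) = (3−3)² + (25−9)² = 0 + 256 = 256
d²(W, Mast 5) = (3−16)² + (25−8)² = 169 + 289 = 458
d²(W, Mast 6) = (3−7)² + (25−4)² = 16 + 441 = 457
Sorted ascending: Mast 3, Mast 4, Mast 1, Mast 6, … — the third-nearest is Mast 1.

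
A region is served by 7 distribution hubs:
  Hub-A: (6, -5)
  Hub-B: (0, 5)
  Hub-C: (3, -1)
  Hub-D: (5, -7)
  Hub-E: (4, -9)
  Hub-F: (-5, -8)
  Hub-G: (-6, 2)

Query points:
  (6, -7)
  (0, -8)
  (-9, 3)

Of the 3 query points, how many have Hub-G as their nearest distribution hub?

1

(6, -7) — d² to each: Hub-A:4, Hub-B:180, Hub-C:45, Hub-D:1, Hub-E:8, Hub-F:122, Hub-G:225 → nearest is Hub-D
(0, -8) — d² to each: Hub-A:45, Hub-B:169, Hub-C:58, Hub-D:26, Hub-E:17, Hub-F:25, Hub-G:136 → nearest is Hub-E
(-9, 3) — d² to each: Hub-A:289, Hub-B:85, Hub-C:160, Hub-D:296, Hub-E:313, Hub-F:137, Hub-G:10 → nearest is Hub-G
1 of the 3 points has Hub-G as nearest.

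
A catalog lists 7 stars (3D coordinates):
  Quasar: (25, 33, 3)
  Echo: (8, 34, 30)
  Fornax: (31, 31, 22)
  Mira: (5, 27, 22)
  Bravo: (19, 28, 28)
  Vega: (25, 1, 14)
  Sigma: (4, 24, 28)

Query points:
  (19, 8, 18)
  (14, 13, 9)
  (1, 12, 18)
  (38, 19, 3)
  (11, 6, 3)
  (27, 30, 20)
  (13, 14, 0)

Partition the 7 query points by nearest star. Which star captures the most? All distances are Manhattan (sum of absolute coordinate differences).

(19, 8, 18) — d to each: Quasar:46, Echo:49, Fornax:39, Mira:37, Bravo:30, Vega:17, Sigma:41 → nearest is Vega
(14, 13, 9) — d to each: Quasar:37, Echo:48, Fornax:48, Mira:36, Bravo:39, Vega:28, Sigma:40 → nearest is Vega
(1, 12, 18) — d to each: Quasar:60, Echo:41, Fornax:53, Mira:23, Bravo:44, Vega:39, Sigma:25 → nearest is Mira
(38, 19, 3) — d to each: Quasar:27, Echo:72, Fornax:38, Mira:60, Bravo:53, Vega:42, Sigma:64 → nearest is Quasar
(11, 6, 3) — d to each: Quasar:41, Echo:58, Fornax:64, Mira:46, Bravo:55, Vega:30, Sigma:50 → nearest is Vega
(27, 30, 20) — d to each: Quasar:22, Echo:33, Fornax:7, Mira:27, Bravo:18, Vega:37, Sigma:37 → nearest is Fornax
(13, 14, 0) — d to each: Quasar:34, Echo:55, Fornax:57, Mira:43, Bravo:48, Vega:39, Sigma:47 → nearest is Quasar
Tally — Quasar:2, Fornax:1, Mira:1, Vega:3. Vega captures the most (3).

Vega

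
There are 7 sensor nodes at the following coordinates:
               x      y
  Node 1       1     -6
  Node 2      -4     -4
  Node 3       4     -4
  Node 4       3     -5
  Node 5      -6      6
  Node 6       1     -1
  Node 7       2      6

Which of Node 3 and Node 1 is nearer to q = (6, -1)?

Compare squared distances:
d²(q, Node 3) = (6−4)² + (-1−(-4))² = 4 + 9 = 13
d²(q, Node 1) = (6−1)² + (-1−(-6))² = 25 + 25 = 50
13 < 50, so Node 3 is closer.

Node 3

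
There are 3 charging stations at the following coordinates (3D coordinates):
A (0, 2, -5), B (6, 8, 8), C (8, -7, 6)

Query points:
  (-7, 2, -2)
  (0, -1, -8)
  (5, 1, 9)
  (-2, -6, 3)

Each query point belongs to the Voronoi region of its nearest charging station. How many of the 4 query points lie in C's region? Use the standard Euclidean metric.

(-7, 2, -2) — d² to each: A:58, B:305, C:370 → nearest is A
(0, -1, -8) — d² to each: A:18, B:373, C:296 → nearest is A
(5, 1, 9) — d² to each: A:222, B:51, C:82 → nearest is B
(-2, -6, 3) — d² to each: A:132, B:285, C:110 → nearest is C
1 of the 4 points has C as nearest.

1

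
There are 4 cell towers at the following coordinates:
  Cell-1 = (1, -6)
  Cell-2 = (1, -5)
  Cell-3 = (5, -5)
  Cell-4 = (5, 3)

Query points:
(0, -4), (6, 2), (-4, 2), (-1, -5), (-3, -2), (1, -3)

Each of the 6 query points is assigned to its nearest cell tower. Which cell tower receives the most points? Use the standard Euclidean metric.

Cell-2

(0, -4) — d² to each: Cell-1:5, Cell-2:2, Cell-3:26, Cell-4:74 → nearest is Cell-2
(6, 2) — d² to each: Cell-1:89, Cell-2:74, Cell-3:50, Cell-4:2 → nearest is Cell-4
(-4, 2) — d² to each: Cell-1:89, Cell-2:74, Cell-3:130, Cell-4:82 → nearest is Cell-2
(-1, -5) — d² to each: Cell-1:5, Cell-2:4, Cell-3:36, Cell-4:100 → nearest is Cell-2
(-3, -2) — d² to each: Cell-1:32, Cell-2:25, Cell-3:73, Cell-4:89 → nearest is Cell-2
(1, -3) — d² to each: Cell-1:9, Cell-2:4, Cell-3:20, Cell-4:52 → nearest is Cell-2
Tally — Cell-2:5, Cell-4:1. Cell-2 captures the most (5).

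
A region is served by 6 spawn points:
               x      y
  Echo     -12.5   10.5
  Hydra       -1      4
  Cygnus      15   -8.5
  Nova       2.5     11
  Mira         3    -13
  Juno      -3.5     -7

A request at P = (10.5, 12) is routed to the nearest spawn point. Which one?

Nova

Squared Euclidean distances:
d²(P, Echo) = (10.5−(-12.5))² + (12−10.5)² = 529 + 2.25 = 531.25
d²(P, Hydra) = (10.5−(-1))² + (12−4)² = 132.25 + 64 = 196.25
d²(P, Cygnus) = (10.5−15)² + (12−(-8.5))² = 20.25 + 420.25 = 440.5
d²(P, Nova) = (10.5−2.5)² + (12−11)² = 64 + 1 = 65
d²(P, Mira) = (10.5−3)² + (12−(-13))² = 56.25 + 625 = 681.25
d²(P, Juno) = (10.5−(-3.5))² + (12−(-7))² = 196 + 361 = 557
Minimum is at Nova.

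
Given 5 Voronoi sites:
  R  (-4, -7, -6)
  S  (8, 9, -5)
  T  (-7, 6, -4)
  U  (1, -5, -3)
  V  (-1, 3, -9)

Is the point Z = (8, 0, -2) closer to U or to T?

U

Compare squared distances:
|ZU|² = (8−1)² + (0−(-5))² + (-2−(-3))² = 49 + 25 + 1 = 75
|ZT|² = (8−(-7))² + (0−6)² + (-2−(-4))² = 225 + 36 + 4 = 265
75 < 265, so U is closer.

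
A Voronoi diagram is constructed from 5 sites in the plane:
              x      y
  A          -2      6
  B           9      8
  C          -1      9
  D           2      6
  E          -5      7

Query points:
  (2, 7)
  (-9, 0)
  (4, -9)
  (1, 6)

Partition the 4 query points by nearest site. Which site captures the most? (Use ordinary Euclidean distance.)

(2, 7) — d² to each: A:17, B:50, C:13, D:1, E:49 → nearest is D
(-9, 0) — d² to each: A:85, B:388, C:145, D:157, E:65 → nearest is E
(4, -9) — d² to each: A:261, B:314, C:349, D:229, E:337 → nearest is D
(1, 6) — d² to each: A:9, B:68, C:13, D:1, E:37 → nearest is D
Tally — D:3, E:1. D captures the most (3).

D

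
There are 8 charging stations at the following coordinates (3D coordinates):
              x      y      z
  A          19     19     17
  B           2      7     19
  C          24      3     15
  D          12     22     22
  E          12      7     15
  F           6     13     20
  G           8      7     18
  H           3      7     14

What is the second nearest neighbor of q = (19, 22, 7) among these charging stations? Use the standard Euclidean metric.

D

Squared Euclidean distances:
|qA|² = (19−19)² + (22−19)² + (7−17)² = 0 + 9 + 100 = 109
|qB|² = (19−2)² + (22−7)² + (7−19)² = 289 + 225 + 144 = 658
|qC|² = (19−24)² + (22−3)² + (7−15)² = 25 + 361 + 64 = 450
|qD|² = (19−12)² + (22−22)² + (7−22)² = 49 + 0 + 225 = 274
|qE|² = (19−12)² + (22−7)² + (7−15)² = 49 + 225 + 64 = 338
|qF|² = (19−6)² + (22−13)² + (7−20)² = 169 + 81 + 169 = 419
|qG|² = (19−8)² + (22−7)² + (7−18)² = 121 + 225 + 121 = 467
|qH|² = (19−3)² + (22−7)² + (7−14)² = 256 + 225 + 49 = 530
Sorted ascending: A, D, E, … — the second-nearest is D.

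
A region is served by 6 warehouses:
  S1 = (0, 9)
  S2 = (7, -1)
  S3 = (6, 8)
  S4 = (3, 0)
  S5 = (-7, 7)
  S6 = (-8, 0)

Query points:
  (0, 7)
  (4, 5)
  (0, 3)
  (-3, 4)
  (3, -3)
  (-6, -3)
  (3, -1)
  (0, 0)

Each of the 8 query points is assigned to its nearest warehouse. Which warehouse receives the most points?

S4

(0, 7) — d² to each: S1:4, S2:113, S3:37, S4:58, S5:49, S6:113 → nearest is S1
(4, 5) — d² to each: S1:32, S2:45, S3:13, S4:26, S5:125, S6:169 → nearest is S3
(0, 3) — d² to each: S1:36, S2:65, S3:61, S4:18, S5:65, S6:73 → nearest is S4
(-3, 4) — d² to each: S1:34, S2:125, S3:97, S4:52, S5:25, S6:41 → nearest is S5
(3, -3) — d² to each: S1:153, S2:20, S3:130, S4:9, S5:200, S6:130 → nearest is S4
(-6, -3) — d² to each: S1:180, S2:173, S3:265, S4:90, S5:101, S6:13 → nearest is S6
(3, -1) — d² to each: S1:109, S2:16, S3:90, S4:1, S5:164, S6:122 → nearest is S4
(0, 0) — d² to each: S1:81, S2:50, S3:100, S4:9, S5:98, S6:64 → nearest is S4
Tally — S1:1, S3:1, S4:4, S5:1, S6:1. S4 captures the most (4).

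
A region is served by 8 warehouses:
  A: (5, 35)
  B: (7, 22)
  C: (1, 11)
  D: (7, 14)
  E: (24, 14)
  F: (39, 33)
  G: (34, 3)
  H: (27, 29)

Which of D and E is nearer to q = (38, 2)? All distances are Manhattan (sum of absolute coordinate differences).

d(q,D) = |38−7| + |2−14| = 31 + 12 = 43
d(q,E) = |38−24| + |2−14| = 14 + 12 = 26
43 > 26, so E is closer.

E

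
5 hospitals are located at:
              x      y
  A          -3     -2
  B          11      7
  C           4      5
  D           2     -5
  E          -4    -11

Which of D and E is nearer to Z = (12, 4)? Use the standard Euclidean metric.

D

Compare squared distances:
|ZD|² = (12−2)² + (4−(-5))² = 100 + 81 = 181
|ZE|² = (12−(-4))² + (4−(-11))² = 256 + 225 = 481
181 < 481, so D is closer.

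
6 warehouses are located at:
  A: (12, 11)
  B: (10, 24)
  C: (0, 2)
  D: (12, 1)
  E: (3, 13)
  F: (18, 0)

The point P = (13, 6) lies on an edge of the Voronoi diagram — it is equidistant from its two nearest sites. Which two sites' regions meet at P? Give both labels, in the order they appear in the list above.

Squared distances from P to each site:
|PA|² = (13−12)² + (6−11)² = 1 + 25 = 26
|PB|² = (13−10)² + (6−24)² = 9 + 324 = 333
|PC|² = (13−0)² + (6−2)² = 169 + 16 = 185
|PD|² = (13−12)² + (6−1)² = 1 + 25 = 26
|PE|² = (13−3)² + (6−13)² = 100 + 49 = 149
|PF|² = (13−18)² + (6−0)² = 25 + 36 = 61
P is equidistant from A and D (both at squared distance 26), and every other site is strictly farther — so P lies on the A–D Voronoi edge.

A and D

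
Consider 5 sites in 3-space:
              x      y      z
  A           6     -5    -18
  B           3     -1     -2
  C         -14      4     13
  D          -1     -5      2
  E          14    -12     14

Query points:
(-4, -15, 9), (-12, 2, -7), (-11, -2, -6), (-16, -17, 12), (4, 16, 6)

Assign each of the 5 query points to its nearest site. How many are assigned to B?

1

(-4, -15, 9) — d² to each: A:929, B:366, C:477, D:158, E:358 → nearest is D
(-12, 2, -7) — d² to each: A:494, B:259, C:408, D:251, E:1313 → nearest is D
(-11, -2, -6) — d² to each: A:442, B:213, C:406, D:173, E:1125 → nearest is D
(-16, -17, 12) — d² to each: A:1528, B:813, C:446, D:469, E:929 → nearest is C
(4, 16, 6) — d² to each: A:1021, B:354, C:517, D:482, E:948 → nearest is B
1 of the 5 points has B as nearest.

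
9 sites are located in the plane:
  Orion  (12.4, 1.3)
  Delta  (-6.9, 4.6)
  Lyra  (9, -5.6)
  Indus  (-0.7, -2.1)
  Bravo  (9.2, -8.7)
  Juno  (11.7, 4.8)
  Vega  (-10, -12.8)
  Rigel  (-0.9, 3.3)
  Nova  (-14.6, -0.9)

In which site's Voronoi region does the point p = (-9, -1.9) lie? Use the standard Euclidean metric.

Compare squared distances (the ordering matches that of the actual distances):
d²(p, Orion) = 457.96 + 10.24 = 468.2
d²(p, Delta) = 4.41 + 42.25 = 46.66
d²(p, Lyra) = 324 + 13.69 = 337.69
d²(p, Indus) = 68.89 + 0.04 = 68.93
d²(p, Bravo) = 331.24 + 46.24 = 377.48
d²(p, Juno) = 428.49 + 44.89 = 473.38
d²(p, Vega) = 1 + 118.81 = 119.81
d²(p, Rigel) = 65.61 + 27.04 = 92.65
d²(p, Nova) = 31.36 + 1 = 32.36
The smallest is to Nova, so p lies in the Voronoi region of Nova.

Nova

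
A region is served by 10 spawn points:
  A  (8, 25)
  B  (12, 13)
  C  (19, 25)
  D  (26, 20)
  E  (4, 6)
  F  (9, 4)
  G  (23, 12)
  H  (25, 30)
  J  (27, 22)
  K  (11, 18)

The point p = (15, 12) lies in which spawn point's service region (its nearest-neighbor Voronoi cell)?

Since √ is increasing, it suffices to compare squared distances:
|pA|² = 49 + 169 = 218
|pB|² = 9 + 1 = 10
|pC|² = 16 + 169 = 185
|pD|² = 121 + 64 = 185
|pE|² = 121 + 36 = 157
|pF|² = 36 + 64 = 100
|pG|² = 64 + 0 = 64
|pH|² = 100 + 324 = 424
|pJ|² = 144 + 100 = 244
|pK|² = 16 + 36 = 52
Minimum is at B.

B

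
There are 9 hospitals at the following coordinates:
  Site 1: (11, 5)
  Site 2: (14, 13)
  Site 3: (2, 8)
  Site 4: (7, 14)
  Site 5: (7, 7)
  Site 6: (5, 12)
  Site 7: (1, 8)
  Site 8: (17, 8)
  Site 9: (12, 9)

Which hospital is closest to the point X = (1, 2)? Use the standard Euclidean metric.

Site 7

Since √ is increasing, it suffices to compare squared distances:
d²(X, Site 1) = 100 + 9 = 109
d²(X, Site 2) = 169 + 121 = 290
d²(X, Site 3) = 1 + 36 = 37
d²(X, Site 4) = 36 + 144 = 180
d²(X, Site 5) = 36 + 25 = 61
d²(X, Site 6) = 16 + 100 = 116
d²(X, Site 7) = 0 + 36 = 36
d²(X, Site 8) = 256 + 36 = 292
d²(X, Site 9) = 121 + 49 = 170
Site 7 is nearest.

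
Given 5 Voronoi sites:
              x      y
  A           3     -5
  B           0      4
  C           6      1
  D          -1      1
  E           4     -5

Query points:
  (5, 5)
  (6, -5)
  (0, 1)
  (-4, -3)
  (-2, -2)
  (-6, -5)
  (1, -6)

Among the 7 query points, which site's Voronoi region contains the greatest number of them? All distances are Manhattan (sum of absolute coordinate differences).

(5, 5) — d to each: A:12, B:6, C:5, D:10, E:11 → nearest is C
(6, -5) — d to each: A:3, B:15, C:6, D:13, E:2 → nearest is E
(0, 1) — d to each: A:9, B:3, C:6, D:1, E:10 → nearest is D
(-4, -3) — d to each: A:9, B:11, C:14, D:7, E:10 → nearest is D
(-2, -2) — d to each: A:8, B:8, C:11, D:4, E:9 → nearest is D
(-6, -5) — d to each: A:9, B:15, C:18, D:11, E:10 → nearest is A
(1, -6) — d to each: A:3, B:11, C:12, D:9, E:4 → nearest is A
Tally — A:2, C:1, D:3, E:1. D captures the most (3).

D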